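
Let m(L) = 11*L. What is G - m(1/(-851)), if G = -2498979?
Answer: -2126631118/851 ≈ -2.4990e+6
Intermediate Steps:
G - m(1/(-851)) = -2498979 - 11/(-851) = -2498979 - 11*(-1)/851 = -2498979 - 1*(-11/851) = -2498979 + 11/851 = -2126631118/851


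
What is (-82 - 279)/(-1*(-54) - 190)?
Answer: 361/136 ≈ 2.6544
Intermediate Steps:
(-82 - 279)/(-1*(-54) - 190) = -361/(54 - 190) = -361/(-136) = -361*(-1/136) = 361/136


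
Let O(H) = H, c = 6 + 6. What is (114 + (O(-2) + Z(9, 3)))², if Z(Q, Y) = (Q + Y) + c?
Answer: 18496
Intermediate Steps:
c = 12
Z(Q, Y) = 12 + Q + Y (Z(Q, Y) = (Q + Y) + 12 = 12 + Q + Y)
(114 + (O(-2) + Z(9, 3)))² = (114 + (-2 + (12 + 9 + 3)))² = (114 + (-2 + 24))² = (114 + 22)² = 136² = 18496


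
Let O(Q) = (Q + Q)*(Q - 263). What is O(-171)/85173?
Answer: 49476/28391 ≈ 1.7427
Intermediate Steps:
O(Q) = 2*Q*(-263 + Q) (O(Q) = (2*Q)*(-263 + Q) = 2*Q*(-263 + Q))
O(-171)/85173 = (2*(-171)*(-263 - 171))/85173 = (2*(-171)*(-434))*(1/85173) = 148428*(1/85173) = 49476/28391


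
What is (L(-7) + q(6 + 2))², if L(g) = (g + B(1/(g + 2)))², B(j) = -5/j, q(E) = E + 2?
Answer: 111556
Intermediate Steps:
q(E) = 2 + E
L(g) = (-10 - 4*g)² (L(g) = (g - (10 + 5*g))² = (g - 5*(2 + g))² = (g + (-10 - 5*g))² = (-10 - 4*g)²)
(L(-7) + q(6 + 2))² = (4*(5 + 2*(-7))² + (2 + (6 + 2)))² = (4*(5 - 14)² + (2 + 8))² = (4*(-9)² + 10)² = (4*81 + 10)² = (324 + 10)² = 334² = 111556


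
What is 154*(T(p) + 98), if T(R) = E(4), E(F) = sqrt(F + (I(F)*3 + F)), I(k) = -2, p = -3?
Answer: 15092 + 154*sqrt(2) ≈ 15310.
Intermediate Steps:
E(F) = sqrt(-6 + 2*F) (E(F) = sqrt(F + (-2*3 + F)) = sqrt(F + (-6 + F)) = sqrt(-6 + 2*F))
T(R) = sqrt(2) (T(R) = sqrt(-6 + 2*4) = sqrt(-6 + 8) = sqrt(2))
154*(T(p) + 98) = 154*(sqrt(2) + 98) = 154*(98 + sqrt(2)) = 15092 + 154*sqrt(2)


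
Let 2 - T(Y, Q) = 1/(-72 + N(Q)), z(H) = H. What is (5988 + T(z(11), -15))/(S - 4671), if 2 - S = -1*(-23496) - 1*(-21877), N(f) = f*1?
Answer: -521131/4353654 ≈ -0.11970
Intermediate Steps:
N(f) = f
S = -45371 (S = 2 - (-1*(-23496) - 1*(-21877)) = 2 - (23496 + 21877) = 2 - 1*45373 = 2 - 45373 = -45371)
T(Y, Q) = 2 - 1/(-72 + Q)
(5988 + T(z(11), -15))/(S - 4671) = (5988 + (-145 + 2*(-15))/(-72 - 15))/(-45371 - 4671) = (5988 + (-145 - 30)/(-87))/(-50042) = (5988 - 1/87*(-175))*(-1/50042) = (5988 + 175/87)*(-1/50042) = (521131/87)*(-1/50042) = -521131/4353654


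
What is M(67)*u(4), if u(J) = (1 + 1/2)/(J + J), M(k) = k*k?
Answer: 13467/16 ≈ 841.69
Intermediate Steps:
M(k) = k**2
u(J) = 3/(4*J) (u(J) = (1 + 1/2)/((2*J)) = 3*(1/(2*J))/2 = 3/(4*J))
M(67)*u(4) = 67**2*((3/4)/4) = 4489*((3/4)*(1/4)) = 4489*(3/16) = 13467/16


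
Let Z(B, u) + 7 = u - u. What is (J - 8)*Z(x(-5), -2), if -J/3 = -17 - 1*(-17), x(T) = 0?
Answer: 56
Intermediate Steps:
Z(B, u) = -7 (Z(B, u) = -7 + (u - u) = -7 + 0 = -7)
J = 0 (J = -3*(-17 - 1*(-17)) = -3*(-17 + 17) = -3*0 = 0)
(J - 8)*Z(x(-5), -2) = (0 - 8)*(-7) = -8*(-7) = 56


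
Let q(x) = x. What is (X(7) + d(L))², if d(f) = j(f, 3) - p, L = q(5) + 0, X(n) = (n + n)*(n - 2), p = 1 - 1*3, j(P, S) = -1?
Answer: 5041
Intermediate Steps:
p = -2 (p = 1 - 3 = -2)
X(n) = 2*n*(-2 + n) (X(n) = (2*n)*(-2 + n) = 2*n*(-2 + n))
L = 5 (L = 5 + 0 = 5)
d(f) = 1 (d(f) = -1 - 1*(-2) = -1 + 2 = 1)
(X(7) + d(L))² = (2*7*(-2 + 7) + 1)² = (2*7*5 + 1)² = (70 + 1)² = 71² = 5041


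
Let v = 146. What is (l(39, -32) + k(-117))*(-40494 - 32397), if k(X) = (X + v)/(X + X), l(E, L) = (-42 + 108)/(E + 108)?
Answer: -331703/14 ≈ -23693.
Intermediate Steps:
l(E, L) = 66/(108 + E)
k(X) = (146 + X)/(2*X) (k(X) = (X + 146)/(X + X) = (146 + X)/((2*X)) = (146 + X)*(1/(2*X)) = (146 + X)/(2*X))
(l(39, -32) + k(-117))*(-40494 - 32397) = (66/(108 + 39) + (1/2)*(146 - 117)/(-117))*(-40494 - 32397) = (66/147 + (1/2)*(-1/117)*29)*(-72891) = (66*(1/147) - 29/234)*(-72891) = (22/49 - 29/234)*(-72891) = (3727/11466)*(-72891) = -331703/14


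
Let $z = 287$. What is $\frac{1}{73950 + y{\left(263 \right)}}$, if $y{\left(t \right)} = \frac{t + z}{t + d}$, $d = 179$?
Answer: $\frac{221}{16343225} \approx 1.3522 \cdot 10^{-5}$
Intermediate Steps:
$y{\left(t \right)} = \frac{287 + t}{179 + t}$ ($y{\left(t \right)} = \frac{t + 287}{t + 179} = \frac{287 + t}{179 + t}$)
$\frac{1}{73950 + y{\left(263 \right)}} = \frac{1}{73950 + \frac{287 + 263}{179 + 263}} = \frac{1}{73950 + \frac{1}{442} \cdot 550} = \frac{1}{73950 + \frac{275}{221}} = \frac{1}{\frac{16343225}{221}} = \frac{221}{16343225}$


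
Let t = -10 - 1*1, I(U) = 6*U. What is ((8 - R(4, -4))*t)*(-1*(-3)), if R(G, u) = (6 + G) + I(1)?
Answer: 264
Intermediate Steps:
t = -11 (t = -10 - 1 = -11)
R(G, u) = 12 + G (R(G, u) = (6 + G) + 6*1 = (6 + G) + 6 = 12 + G)
((8 - R(4, -4))*t)*(-1*(-3)) = ((8 - (12 + 4))*(-11))*(-1*(-3)) = ((8 - 1*16)*(-11))*3 = ((8 - 16)*(-11))*3 = -8*(-11)*3 = 88*3 = 264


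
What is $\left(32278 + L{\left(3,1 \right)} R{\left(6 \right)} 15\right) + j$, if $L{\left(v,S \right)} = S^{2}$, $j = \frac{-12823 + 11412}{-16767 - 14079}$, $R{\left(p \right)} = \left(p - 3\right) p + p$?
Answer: $\frac{1006753159}{30846} \approx 32638.0$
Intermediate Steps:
$R{\left(p \right)} = p + p \left(-3 + p\right)$ ($R{\left(p \right)} = \left(-3 + p\right) p + p = p \left(-3 + p\right) + p = p + p \left(-3 + p\right)$)
$j = \frac{1411}{30846}$ ($j = - \frac{1411}{-30846} = \left(-1411\right) \left(- \frac{1}{30846}\right) = \frac{1411}{30846} \approx 0.045743$)
$\left(32278 + L{\left(3,1 \right)} R{\left(6 \right)} 15\right) + j = \left(32278 + 1^{2} \cdot 6 \left(-2 + 6\right) 15\right) + \frac{1411}{30846} = \left(32278 + 1 \cdot 6 \cdot 4 \cdot 15\right) + \frac{1411}{30846} = \left(32278 + 1 \cdot 24 \cdot 15\right) + \frac{1411}{30846} = \left(32278 + 24 \cdot 15\right) + \frac{1411}{30846} = \left(32278 + 360\right) + \frac{1411}{30846} = 32638 + \frac{1411}{30846} = \frac{1006753159}{30846}$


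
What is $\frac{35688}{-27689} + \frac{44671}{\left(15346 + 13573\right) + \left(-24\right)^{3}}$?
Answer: $\frac{698184959}{417965455} \approx 1.6704$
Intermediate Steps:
$\frac{35688}{-27689} + \frac{44671}{\left(15346 + 13573\right) + \left(-24\right)^{3}} = 35688 \left(- \frac{1}{27689}\right) + \frac{44671}{28919 - 13824} = - \frac{35688}{27689} + \frac{44671}{15095} = \frac{698184959}{417965455}$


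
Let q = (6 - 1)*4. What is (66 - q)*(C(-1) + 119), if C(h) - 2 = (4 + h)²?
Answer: 5980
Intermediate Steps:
q = 20 (q = 5*4 = 20)
C(h) = 2 + (4 + h)²
(66 - q)*(C(-1) + 119) = (66 - 1*20)*((2 + (4 - 1)²) + 119) = (66 - 20)*((2 + 3²) + 119) = 46*((2 + 9) + 119) = 46*(11 + 119) = 46*130 = 5980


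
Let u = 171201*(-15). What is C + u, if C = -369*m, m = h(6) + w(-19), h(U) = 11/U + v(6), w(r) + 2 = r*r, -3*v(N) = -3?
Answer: -5403063/2 ≈ -2.7015e+6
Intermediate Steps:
v(N) = 1 (v(N) = -1/3*(-3) = 1)
w(r) = -2 + r**2 (w(r) = -2 + r*r = -2 + r**2)
u = -2568015
h(U) = 1 + 11/U (h(U) = 11/U + 1 = 1 + 11/U)
m = 2171/6 (m = (11 + 6)/6 + (-2 + (-19)**2) = (1/6)*17 + (-2 + 361) = 17/6 + 359 = 2171/6 ≈ 361.83)
C = -267033/2 (C = -369*2171/6 = -267033/2 ≈ -1.3352e+5)
C + u = -267033/2 - 2568015 = -5403063/2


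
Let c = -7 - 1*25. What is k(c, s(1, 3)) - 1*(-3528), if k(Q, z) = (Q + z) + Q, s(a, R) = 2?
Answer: 3466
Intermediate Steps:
c = -32 (c = -7 - 25 = -32)
k(Q, z) = z + 2*Q
k(c, s(1, 3)) - 1*(-3528) = (2 + 2*(-32)) - 1*(-3528) = (2 - 64) + 3528 = -62 + 3528 = 3466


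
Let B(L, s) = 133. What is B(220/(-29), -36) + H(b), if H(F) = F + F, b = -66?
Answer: 1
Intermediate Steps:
H(F) = 2*F
B(220/(-29), -36) + H(b) = 133 + 2*(-66) = 133 - 132 = 1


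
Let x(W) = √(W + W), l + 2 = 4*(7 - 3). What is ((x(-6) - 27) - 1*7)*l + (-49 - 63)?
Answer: -588 + 28*I*√3 ≈ -588.0 + 48.497*I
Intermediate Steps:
l = 14 (l = -2 + 4*(7 - 3) = -2 + 4*4 = -2 + 16 = 14)
x(W) = √2*√W (x(W) = √(2*W) = √2*√W)
((x(-6) - 27) - 1*7)*l + (-49 - 63) = ((√2*√(-6) - 27) - 1*7)*14 + (-49 - 63) = ((√2*(I*√6) - 27) - 7)*14 - 112 = ((2*I*√3 - 27) - 7)*14 - 112 = ((-27 + 2*I*√3) - 7)*14 - 112 = (-34 + 2*I*√3)*14 - 112 = (-476 + 28*I*√3) - 112 = -588 + 28*I*√3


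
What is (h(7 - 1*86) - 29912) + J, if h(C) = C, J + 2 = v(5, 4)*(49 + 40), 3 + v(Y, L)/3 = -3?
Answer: -31595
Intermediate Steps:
v(Y, L) = -18 (v(Y, L) = -9 + 3*(-3) = -9 - 9 = -18)
J = -1604 (J = -2 - 18*(49 + 40) = -2 - 18*89 = -2 - 1602 = -1604)
(h(7 - 1*86) - 29912) + J = ((7 - 1*86) - 29912) - 1604 = ((7 - 86) - 29912) - 1604 = (-79 - 29912) - 1604 = -29991 - 1604 = -31595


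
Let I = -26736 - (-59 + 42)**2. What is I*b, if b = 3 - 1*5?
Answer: 54050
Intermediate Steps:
b = -2 (b = 3 - 5 = -2)
I = -27025 (I = -26736 - 1*(-17)**2 = -26736 - 1*289 = -26736 - 289 = -27025)
I*b = -27025*(-2) = 54050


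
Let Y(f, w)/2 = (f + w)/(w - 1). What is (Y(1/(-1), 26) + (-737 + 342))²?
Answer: 154449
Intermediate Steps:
Y(f, w) = 2*(f + w)/(-1 + w) (Y(f, w) = 2*((f + w)/(w - 1)) = 2*((f + w)/(-1 + w)) = 2*(f + w)/(-1 + w))
(Y(1/(-1), 26) + (-737 + 342))² = (2*(1/(-1) + 26)/(-1 + 26) + (-737 + 342))² = (2*(-1 + 26)/25 - 395)² = (2*(1/25)*25 - 395)² = (2 - 395)² = (-393)² = 154449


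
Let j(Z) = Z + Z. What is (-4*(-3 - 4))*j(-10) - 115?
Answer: -675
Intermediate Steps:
j(Z) = 2*Z
(-4*(-3 - 4))*j(-10) - 115 = (-4*(-3 - 4))*(2*(-10)) - 115 = -4*(-7)*(-20) - 115 = 28*(-20) - 115 = -560 - 115 = -675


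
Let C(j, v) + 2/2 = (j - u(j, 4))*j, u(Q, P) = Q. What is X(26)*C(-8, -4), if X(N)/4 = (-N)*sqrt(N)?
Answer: 104*sqrt(26) ≈ 530.30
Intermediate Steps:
X(N) = -4*N**(3/2) (X(N) = 4*((-N)*sqrt(N)) = 4*(-N**(3/2)) = -4*N**(3/2))
C(j, v) = -1 (C(j, v) = -1 + (j - j)*j = -1 + 0*j = -1 + 0 = -1)
X(26)*C(-8, -4) = -104*sqrt(26)*(-1) = 104*sqrt(26)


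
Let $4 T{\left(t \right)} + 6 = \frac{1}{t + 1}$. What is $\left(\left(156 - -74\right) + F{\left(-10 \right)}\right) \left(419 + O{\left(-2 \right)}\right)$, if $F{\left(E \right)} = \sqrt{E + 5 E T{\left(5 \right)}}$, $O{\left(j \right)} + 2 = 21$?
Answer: $100740 + 73 \sqrt{2265} \approx 1.0421 \cdot 10^{5}$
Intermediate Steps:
$T{\left(t \right)} = - \frac{3}{2} + \frac{1}{4 \left(1 + t\right)}$ ($T{\left(t \right)} = - \frac{3}{2} + \frac{1}{4 \left(t + 1\right)} = - \frac{3}{2} + \frac{1}{4 \left(1 + t\right)}$)
$O{\left(j \right)} = 19$ ($O{\left(j \right)} = -2 + 21 = 19$)
$F{\left(E \right)} = \frac{\sqrt{906} \sqrt{- E}}{12}$ ($F{\left(E \right)} = \sqrt{E + 5 E \frac{-5 - 30}{4 \left(1 + 5\right)}} = \sqrt{E + 5 E \frac{-5 - 30}{4 \cdot 6}} = \sqrt{E + 5 E \frac{1}{4} \cdot \frac{1}{6} \left(-35\right)} = \sqrt{E + 5 E \left(- \frac{35}{24}\right)} = \sqrt{E - \frac{175 E}{24}} = \sqrt{- \frac{151 E}{24}} = \frac{\sqrt{906} \sqrt{- E}}{12}$)
$\left(\left(156 - -74\right) + F{\left(-10 \right)}\right) \left(419 + O{\left(-2 \right)}\right) = \left(\left(156 - -74\right) + \frac{\sqrt{906} \sqrt{\left(-1\right) \left(-10\right)}}{12}\right) \left(419 + 19\right) = \left(\left(156 + 74\right) + \frac{\sqrt{906} \sqrt{10}}{12}\right) 438 = \left(230 + \frac{\sqrt{2265}}{6}\right) 438 = 100740 + 73 \sqrt{2265}$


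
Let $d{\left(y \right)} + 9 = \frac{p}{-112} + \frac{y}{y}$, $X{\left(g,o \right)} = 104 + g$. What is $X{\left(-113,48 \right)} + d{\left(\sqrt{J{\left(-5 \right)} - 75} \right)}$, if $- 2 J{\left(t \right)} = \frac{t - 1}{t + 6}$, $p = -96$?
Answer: $- \frac{113}{7} \approx -16.143$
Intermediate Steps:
$J{\left(t \right)} = - \frac{-1 + t}{2 \left(6 + t\right)}$ ($J{\left(t \right)} = - \frac{\left(t - 1\right) \frac{1}{t + 6}}{2} = - \frac{\left(-1 + t\right) \frac{1}{6 + t}}{2} = - \frac{\frac{1}{6 + t} \left(-1 + t\right)}{2} = - \frac{-1 + t}{2 \left(6 + t\right)}$)
$d{\left(y \right)} = - \frac{50}{7}$ ($d{\left(y \right)} = -9 + \left(- \frac{96}{-112} + \frac{y}{y}\right) = -9 + \left(\left(-96\right) \left(- \frac{1}{112}\right) + 1\right) = -9 + \left(\frac{6}{7} + 1\right) = -9 + \frac{13}{7} = - \frac{50}{7}$)
$X{\left(-113,48 \right)} + d{\left(\sqrt{J{\left(-5 \right)} - 75} \right)} = \left(104 - 113\right) - \frac{50}{7} = -9 - \frac{50}{7} = - \frac{113}{7}$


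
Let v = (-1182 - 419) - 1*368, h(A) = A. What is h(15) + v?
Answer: -1954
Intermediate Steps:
v = -1969 (v = -1601 - 368 = -1969)
h(15) + v = 15 - 1969 = -1954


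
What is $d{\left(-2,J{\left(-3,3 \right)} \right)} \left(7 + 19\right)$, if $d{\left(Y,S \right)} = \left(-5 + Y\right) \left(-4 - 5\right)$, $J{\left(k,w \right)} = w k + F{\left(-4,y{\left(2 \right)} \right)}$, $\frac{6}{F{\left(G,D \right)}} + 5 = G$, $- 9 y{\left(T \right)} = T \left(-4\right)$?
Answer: $1638$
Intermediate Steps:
$y{\left(T \right)} = \frac{4 T}{9}$ ($y{\left(T \right)} = - \frac{T \left(-4\right)}{9} = - \frac{\left(-4\right) T}{9} = \frac{4 T}{9}$)
$F{\left(G,D \right)} = \frac{6}{-5 + G}$
$J{\left(k,w \right)} = - \frac{2}{3} + k w$ ($J{\left(k,w \right)} = w k + \frac{6}{-5 - 4} = k w + \frac{6}{-9} = k w + 6 \left(- \frac{1}{9}\right) = k w - \frac{2}{3} = - \frac{2}{3} + k w$)
$d{\left(Y,S \right)} = 45 - 9 Y$ ($d{\left(Y,S \right)} = \left(-5 + Y\right) \left(-9\right) = 45 - 9 Y$)
$d{\left(-2,J{\left(-3,3 \right)} \right)} \left(7 + 19\right) = \left(45 - -18\right) \left(7 + 19\right) = \left(45 + 18\right) 26 = 63 \cdot 26 = 1638$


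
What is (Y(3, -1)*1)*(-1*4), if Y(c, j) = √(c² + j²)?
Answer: -4*√10 ≈ -12.649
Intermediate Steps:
(Y(3, -1)*1)*(-1*4) = (√(3² + (-1)²)*1)*(-1*4) = (√(9 + 1)*1)*(-4) = (√10*1)*(-4) = √10*(-4) = -4*√10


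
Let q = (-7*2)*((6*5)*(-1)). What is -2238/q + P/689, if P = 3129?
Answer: -37967/48230 ≈ -0.78721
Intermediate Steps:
q = 420 (q = -420*(-1) = -14*(-30) = 420)
-2238/q + P/689 = -2238/420 + 3129/689 = -2238*1/420 + 3129*(1/689) = -373/70 + 3129/689 = -37967/48230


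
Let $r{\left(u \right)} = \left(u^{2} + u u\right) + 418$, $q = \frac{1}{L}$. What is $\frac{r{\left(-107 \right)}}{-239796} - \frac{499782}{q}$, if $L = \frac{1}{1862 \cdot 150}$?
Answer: $- \frac{1754970601}{930208650} \approx -1.8866$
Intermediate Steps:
$L = \frac{1}{279300} \approx 3.5804 \cdot 10^{-6}$
$q = 279300$ ($q = \frac{1}{\frac{1}{279300}} = 279300$)
$r{\left(u \right)} = 418 + 2 u^{2}$ ($r{\left(u \right)} = \left(u^{2} + u^{2}\right) + 418 = 2 u^{2} + 418 = 418 + 2 u^{2}$)
$\frac{r{\left(-107 \right)}}{-239796} - \frac{499782}{q} = \frac{418 + 2 \left(-107\right)^{2}}{-239796} - \frac{499782}{279300} = \left(418 + 2 \cdot 11449\right) \left(- \frac{1}{239796}\right) - \frac{83297}{46550} = \left(418 + 22898\right) \left(- \frac{1}{239796}\right) - \frac{83297}{46550} = 23316 \left(- \frac{1}{239796}\right) - \frac{83297}{46550} = - \frac{1943}{19983} - \frac{83297}{46550} = - \frac{1754970601}{930208650}$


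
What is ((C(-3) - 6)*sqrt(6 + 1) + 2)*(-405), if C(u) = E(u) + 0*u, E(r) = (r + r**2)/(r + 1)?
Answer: -810 + 3645*sqrt(7) ≈ 8833.8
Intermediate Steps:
E(r) = (r + r**2)/(1 + r)
C(u) = u (C(u) = u + 0*u = u + 0 = u)
((C(-3) - 6)*sqrt(6 + 1) + 2)*(-405) = ((-3 - 6)*sqrt(6 + 1) + 2)*(-405) = (-9*sqrt(7) + 2)*(-405) = (2 - 9*sqrt(7))*(-405) = -810 + 3645*sqrt(7)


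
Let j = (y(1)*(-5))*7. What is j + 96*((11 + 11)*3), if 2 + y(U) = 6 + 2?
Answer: 6126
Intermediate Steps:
y(U) = 6 (y(U) = -2 + (6 + 2) = -2 + 8 = 6)
j = -210 (j = (6*(-5))*7 = -30*7 = -210)
j + 96*((11 + 11)*3) = -210 + 96*((11 + 11)*3) = -210 + 96*(22*3) = -210 + 96*66 = -210 + 6336 = 6126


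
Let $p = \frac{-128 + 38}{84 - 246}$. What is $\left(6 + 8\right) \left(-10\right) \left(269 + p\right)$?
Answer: $- \frac{339640}{9} \approx -37738.0$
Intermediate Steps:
$p = \frac{5}{9}$ ($p = - \frac{90}{-162} = \left(-90\right) \left(- \frac{1}{162}\right) = \frac{5}{9} \approx 0.55556$)
$\left(6 + 8\right) \left(-10\right) \left(269 + p\right) = \left(6 + 8\right) \left(-10\right) \left(269 + \frac{5}{9}\right) = 14 \left(-10\right) \frac{2426}{9} = \left(-140\right) \frac{2426}{9} = - \frac{339640}{9}$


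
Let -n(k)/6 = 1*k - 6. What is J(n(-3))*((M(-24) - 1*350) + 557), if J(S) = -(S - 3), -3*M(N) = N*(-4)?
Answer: -8925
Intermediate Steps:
n(k) = 36 - 6*k (n(k) = -6*(1*k - 6) = -6*(k - 6) = -6*(-6 + k) = 36 - 6*k)
M(N) = 4*N/3 (M(N) = -N*(-4)/3 = -(-4)*N/3 = 4*N/3)
J(S) = 3 - S (J(S) = -(-3 + S) = 3 - S)
J(n(-3))*((M(-24) - 1*350) + 557) = (3 - (36 - 6*(-3)))*(((4/3)*(-24) - 1*350) + 557) = (3 - (36 + 18))*((-32 - 350) + 557) = (3 - 1*54)*(-382 + 557) = (3 - 54)*175 = -51*175 = -8925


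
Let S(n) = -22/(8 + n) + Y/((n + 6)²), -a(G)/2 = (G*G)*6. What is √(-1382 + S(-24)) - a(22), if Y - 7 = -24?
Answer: 5808 + I*√1789358/36 ≈ 5808.0 + 37.157*I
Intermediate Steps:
a(G) = -12*G² (a(G) = -2*G*G*6 = -2*G²*6 = -12*G²)
Y = -17 (Y = 7 - 24 = -17)
S(n) = -22/(8 + n) - 17/(6 + n)² (S(n) = -22/(8 + n) - 17/(n + 6)² = -22/(8 + n) - 17/(6 + n)²)
√(-1382 + S(-24)) - a(22) = √(-1382 + (-136 - 22*(6 - 24)² - 17*(-24))/((6 - 24)²*(8 - 24))) - (-12)*22² = √(-1382 + (-136 - 22*(-18)² + 408)/((-18)²*(-16))) - (-12)*484 = √(-1382 + (1/324)*(-1/16)*(-136 - 22*324 + 408)) - 1*(-5808) = √(-1382 + (1/324)*(-1/16)*(-136 - 7128 + 408)) + 5808 = √(-1382 + (1/324)*(-1/16)*(-6856)) + 5808 = √(-1382 + 857/648) + 5808 = √(-894679/648) + 5808 = I*√1789358/36 + 5808 = 5808 + I*√1789358/36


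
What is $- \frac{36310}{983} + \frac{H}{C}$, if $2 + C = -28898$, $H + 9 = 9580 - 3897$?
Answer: $- \frac{527468271}{14204350} \approx -37.134$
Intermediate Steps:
$H = 5674$ ($H = -9 + \left(9580 - 3897\right) = -9 + 5683 = 5674$)
$C = -28900$ ($C = -2 - 28898 = -28900$)
$- \frac{36310}{983} + \frac{H}{C} = - \frac{36310}{983} + \frac{5674}{-28900} = \left(-36310\right) \frac{1}{983} + 5674 \left(- \frac{1}{28900}\right) = - \frac{36310}{983} - \frac{2837}{14450} = - \frac{527468271}{14204350}$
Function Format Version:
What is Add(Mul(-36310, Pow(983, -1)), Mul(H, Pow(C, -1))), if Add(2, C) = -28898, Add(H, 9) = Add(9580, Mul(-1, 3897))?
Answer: Rational(-527468271, 14204350) ≈ -37.134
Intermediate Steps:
H = 5674 (H = Add(-9, Add(9580, Mul(-1, 3897))) = Add(-9, Add(9580, -3897)) = Add(-9, 5683) = 5674)
C = -28900 (C = Add(-2, -28898) = -28900)
Add(Mul(-36310, Pow(983, -1)), Mul(H, Pow(C, -1))) = Add(Mul(-36310, Pow(983, -1)), Mul(5674, Pow(-28900, -1))) = Add(Mul(-36310, Rational(1, 983)), Mul(5674, Rational(-1, 28900))) = Add(Rational(-36310, 983), Rational(-2837, 14450)) = Rational(-527468271, 14204350)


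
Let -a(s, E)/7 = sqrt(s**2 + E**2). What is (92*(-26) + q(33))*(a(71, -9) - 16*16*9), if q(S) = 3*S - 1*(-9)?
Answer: 5262336 + 15988*sqrt(5122) ≈ 6.4066e+6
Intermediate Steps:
q(S) = 9 + 3*S (q(S) = 3*S + 9 = 9 + 3*S)
a(s, E) = -7*sqrt(E**2 + s**2) (a(s, E) = -7*sqrt(s**2 + E**2) = -7*sqrt(E**2 + s**2))
(92*(-26) + q(33))*(a(71, -9) - 16*16*9) = (92*(-26) + (9 + 3*33))*(-7*sqrt((-9)**2 + 71**2) - 16*16*9) = (-2392 + (9 + 99))*(-7*sqrt(81 + 5041) - 256*9) = (-2392 + 108)*(-7*sqrt(5122) - 2304) = -2284*(-2304 - 7*sqrt(5122)) = 5262336 + 15988*sqrt(5122)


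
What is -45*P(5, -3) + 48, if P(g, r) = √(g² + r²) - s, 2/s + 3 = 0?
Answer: 18 - 45*√34 ≈ -244.39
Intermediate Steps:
s = -⅔ (s = 2/(-3 + 0) = 2/(-3) = 2*(-⅓) = -⅔ ≈ -0.66667)
P(g, r) = ⅔ + √(g² + r²) (P(g, r) = √(g² + r²) - 1*(-⅔) = √(g² + r²) + ⅔ = ⅔ + √(g² + r²))
-45*P(5, -3) + 48 = -45*(⅔ + √(5² + (-3)²)) + 48 = -45*(⅔ + √(25 + 9)) + 48 = -45*(⅔ + √34) + 48 = (-30 - 45*√34) + 48 = 18 - 45*√34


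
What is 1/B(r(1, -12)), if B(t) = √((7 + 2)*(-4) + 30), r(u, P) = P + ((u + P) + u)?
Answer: -I*√6/6 ≈ -0.40825*I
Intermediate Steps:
r(u, P) = 2*P + 2*u (r(u, P) = P + ((P + u) + u) = P + (P + 2*u) = 2*P + 2*u)
B(t) = I*√6 (B(t) = √(9*(-4) + 30) = √(-36 + 30) = √(-6) = I*√6)
1/B(r(1, -12)) = 1/(I*√6) = -I*√6/6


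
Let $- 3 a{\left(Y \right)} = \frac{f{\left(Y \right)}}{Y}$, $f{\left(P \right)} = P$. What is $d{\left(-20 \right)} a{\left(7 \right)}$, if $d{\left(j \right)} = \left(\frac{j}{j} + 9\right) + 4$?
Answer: $- \frac{14}{3} \approx -4.6667$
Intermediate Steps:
$a{\left(Y \right)} = - \frac{1}{3}$ ($a{\left(Y \right)} = - \frac{Y \frac{1}{Y}}{3} = \left(- \frac{1}{3}\right) 1 = - \frac{1}{3}$)
$d{\left(j \right)} = 14$ ($d{\left(j \right)} = \left(1 + 9\right) + 4 = 10 + 4 = 14$)
$d{\left(-20 \right)} a{\left(7 \right)} = 14 \left(- \frac{1}{3}\right) = - \frac{14}{3}$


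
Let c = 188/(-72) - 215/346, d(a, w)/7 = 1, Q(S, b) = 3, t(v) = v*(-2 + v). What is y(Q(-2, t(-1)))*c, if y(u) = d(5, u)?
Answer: -35231/1557 ≈ -22.628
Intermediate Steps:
d(a, w) = 7 (d(a, w) = 7*1 = 7)
y(u) = 7
c = -5033/1557 (c = 188*(-1/72) - 215*1/346 = -47/18 - 215/346 = -5033/1557 ≈ -3.2325)
y(Q(-2, t(-1)))*c = 7*(-5033/1557) = -35231/1557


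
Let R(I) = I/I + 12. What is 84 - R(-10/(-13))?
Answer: 71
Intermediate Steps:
R(I) = 13 (R(I) = 1 + 12 = 13)
84 - R(-10/(-13)) = 84 - 1*13 = 84 - 13 = 71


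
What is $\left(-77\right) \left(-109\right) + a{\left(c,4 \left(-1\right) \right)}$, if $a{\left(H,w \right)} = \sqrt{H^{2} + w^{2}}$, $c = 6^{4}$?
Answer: $8393 + 4 \sqrt{104977} \approx 9689.0$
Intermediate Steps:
$c = 1296$
$\left(-77\right) \left(-109\right) + a{\left(c,4 \left(-1\right) \right)} = \left(-77\right) \left(-109\right) + \sqrt{1296^{2} + \left(4 \left(-1\right)\right)^{2}} = 8393 + \sqrt{1679616 + \left(-4\right)^{2}} = 8393 + \sqrt{1679616 + 16} = 8393 + \sqrt{1679632} = 8393 + 4 \sqrt{104977}$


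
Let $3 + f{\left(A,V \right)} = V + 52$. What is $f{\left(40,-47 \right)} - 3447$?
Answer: $-3445$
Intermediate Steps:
$f{\left(A,V \right)} = 49 + V$ ($f{\left(A,V \right)} = -3 + \left(V + 52\right) = -3 + \left(52 + V\right) = 49 + V$)
$f{\left(40,-47 \right)} - 3447 = \left(49 - 47\right) - 3447 = 2 - 3447 = -3445$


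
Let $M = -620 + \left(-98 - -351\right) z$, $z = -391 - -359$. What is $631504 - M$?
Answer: $640220$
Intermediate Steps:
$z = -32$ ($z = -391 + 359 = -32$)
$M = -8716$ ($M = -620 + \left(-98 - -351\right) \left(-32\right) = -620 + \left(-98 + 351\right) \left(-32\right) = -620 + 253 \left(-32\right) = -620 - 8096 = -8716$)
$631504 - M = 631504 - -8716 = 631504 + 8716 = 640220$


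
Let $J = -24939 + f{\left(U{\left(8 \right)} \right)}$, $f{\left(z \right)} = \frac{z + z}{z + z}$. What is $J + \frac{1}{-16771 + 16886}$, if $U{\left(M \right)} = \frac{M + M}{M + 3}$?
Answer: $- \frac{2867869}{115} \approx -24938.0$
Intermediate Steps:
$U{\left(M \right)} = \frac{2 M}{3 + M}$
$f{\left(z \right)} = 1$ ($f{\left(z \right)} = \frac{2 z}{2 z} = 2 z \frac{1}{2 z} = 1$)
$J = -24938$ ($J = -24939 + 1 = -24938$)
$J + \frac{1}{-16771 + 16886} = -24938 + \frac{1}{-16771 + 16886} = -24938 + \frac{1}{115} = - \frac{2867869}{115}$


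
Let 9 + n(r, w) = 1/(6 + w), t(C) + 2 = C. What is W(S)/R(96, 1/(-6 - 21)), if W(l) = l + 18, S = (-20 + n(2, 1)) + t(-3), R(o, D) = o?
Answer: -37/224 ≈ -0.16518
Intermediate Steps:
t(C) = -2 + C
n(r, w) = -9 + 1/(6 + w)
S = -237/7 (S = (-20 + (-53 - 9*1)/(6 + 1)) + (-2 - 3) = (-20 + (-53 - 9)/7) - 5 = (-20 + (⅐)*(-62)) - 5 = (-20 - 62/7) - 5 = -202/7 - 5 = -237/7 ≈ -33.857)
W(l) = 18 + l
W(S)/R(96, 1/(-6 - 21)) = (18 - 237/7)/96 = -111/7*1/96 = -37/224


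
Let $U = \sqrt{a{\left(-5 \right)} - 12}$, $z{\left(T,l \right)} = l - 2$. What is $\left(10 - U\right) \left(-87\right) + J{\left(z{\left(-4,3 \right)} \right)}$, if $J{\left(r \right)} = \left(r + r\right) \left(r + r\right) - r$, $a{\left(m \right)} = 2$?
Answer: $-867 + 87 i \sqrt{10} \approx -867.0 + 275.12 i$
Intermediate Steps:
$z{\left(T,l \right)} = -2 + l$
$U = i \sqrt{10}$ ($U = \sqrt{2 - 12} = \sqrt{-10} = i \sqrt{10} \approx 3.1623 i$)
$J{\left(r \right)} = - r + 4 r^{2}$ ($J{\left(r \right)} = 2 r 2 r - r = 4 r^{2} - r = - r + 4 r^{2}$)
$\left(10 - U\right) \left(-87\right) + J{\left(z{\left(-4,3 \right)} \right)} = \left(10 - i \sqrt{10}\right) \left(-87\right) + \left(-2 + 3\right) \left(-1 + 4 \left(-2 + 3\right)\right) = \left(10 - i \sqrt{10}\right) \left(-87\right) + 1 \left(-1 + 4 \cdot 1\right) = \left(-870 + 87 i \sqrt{10}\right) + 1 \left(-1 + 4\right) = \left(-870 + 87 i \sqrt{10}\right) + 1 \cdot 3 = \left(-870 + 87 i \sqrt{10}\right) + 3 = -867 + 87 i \sqrt{10}$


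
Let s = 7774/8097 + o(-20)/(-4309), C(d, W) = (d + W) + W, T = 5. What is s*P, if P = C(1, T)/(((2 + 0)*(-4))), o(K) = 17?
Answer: -366965687/279119784 ≈ -1.3147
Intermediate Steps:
C(d, W) = d + 2*W (C(d, W) = (W + d) + W = d + 2*W)
s = 33360517/34889973 (s = 7774/8097 + 17/(-4309) = 7774*(1/8097) + 17*(-1/4309) = 7774/8097 - 17/4309 = 33360517/34889973 ≈ 0.95616)
P = -11/8 (P = (1 + 2*5)/(((2 + 0)*(-4))) = (1 + 10)/((2*(-4))) = 11/(-8) = 11*(-⅛) = -11/8 ≈ -1.3750)
s*P = (33360517/34889973)*(-11/8) = -366965687/279119784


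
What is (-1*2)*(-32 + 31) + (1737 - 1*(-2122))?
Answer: 3861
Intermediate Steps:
(-1*2)*(-32 + 31) + (1737 - 1*(-2122)) = -2*(-1) + (1737 + 2122) = 2 + 3859 = 3861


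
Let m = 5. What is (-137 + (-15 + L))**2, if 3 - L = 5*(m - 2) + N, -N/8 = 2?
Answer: 21904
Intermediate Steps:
N = -16 (N = -8*2 = -16)
L = 4 (L = 3 - (5*(5 - 2) - 16) = 3 - (5*3 - 16) = 3 - (15 - 16) = 3 - 1*(-1) = 3 + 1 = 4)
(-137 + (-15 + L))**2 = (-137 + (-15 + 4))**2 = (-137 - 11)**2 = (-148)**2 = 21904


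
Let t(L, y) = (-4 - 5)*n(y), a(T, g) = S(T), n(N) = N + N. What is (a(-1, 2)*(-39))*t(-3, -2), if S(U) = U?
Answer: 1404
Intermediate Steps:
n(N) = 2*N
a(T, g) = T
t(L, y) = -18*y (t(L, y) = (-4 - 5)*(2*y) = -18*y)
(a(-1, 2)*(-39))*t(-3, -2) = (-1*(-39))*(-18*(-2)) = 39*36 = 1404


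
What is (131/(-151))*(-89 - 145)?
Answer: 30654/151 ≈ 203.01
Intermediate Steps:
(131/(-151))*(-89 - 145) = (131*(-1/151))*(-234) = -131/151*(-234) = 30654/151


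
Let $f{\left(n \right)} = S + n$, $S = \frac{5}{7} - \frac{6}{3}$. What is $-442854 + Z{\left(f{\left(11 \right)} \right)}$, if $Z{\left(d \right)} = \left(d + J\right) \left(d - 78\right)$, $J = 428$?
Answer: $- \frac{23164438}{49} \approx -4.7274 \cdot 10^{5}$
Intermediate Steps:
$S = - \frac{9}{7}$ ($S = 5 \cdot \frac{1}{7} - 2 = \frac{5}{7} - 2 = - \frac{9}{7} \approx -1.2857$)
$f{\left(n \right)} = - \frac{9}{7} + n$
$Z{\left(d \right)} = \left(-78 + d\right) \left(428 + d\right)$ ($Z{\left(d \right)} = \left(d + 428\right) \left(d - 78\right) = \left(428 + d\right) \left(-78 + d\right) = \left(-78 + d\right) \left(428 + d\right)$)
$-442854 + Z{\left(f{\left(11 \right)} \right)} = -442854 + \left(-33384 + \left(- \frac{9}{7} + 11\right)^{2} + 350 \left(- \frac{9}{7} + 11\right)\right) = -442854 + \left(-33384 + \left(\frac{68}{7}\right)^{2} + 350 \cdot \frac{68}{7}\right) = -442854 + \left(-33384 + \frac{4624}{49} + 3400\right) = -442854 - \frac{1464592}{49} = - \frac{23164438}{49}$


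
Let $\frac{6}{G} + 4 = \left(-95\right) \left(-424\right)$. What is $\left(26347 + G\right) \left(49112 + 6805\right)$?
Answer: $\frac{29668211985213}{20138} \approx 1.4732 \cdot 10^{9}$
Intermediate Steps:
$G = \frac{3}{20138}$ ($G = \frac{6}{-4 - -40280} = \frac{6}{-4 + 40280} = \frac{6}{40276} = 6 \cdot \frac{1}{40276} = \frac{3}{20138} \approx 0.00014897$)
$\left(26347 + G\right) \left(49112 + 6805\right) = \left(26347 + \frac{3}{20138}\right) \left(49112 + 6805\right) = \frac{530575889}{20138} \cdot 55917 = \frac{29668211985213}{20138}$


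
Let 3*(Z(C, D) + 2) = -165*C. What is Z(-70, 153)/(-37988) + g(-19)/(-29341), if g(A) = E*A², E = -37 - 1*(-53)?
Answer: -83080714/278651477 ≈ -0.29815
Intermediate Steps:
E = 16 (E = -37 + 53 = 16)
Z(C, D) = -2 - 55*C (Z(C, D) = -2 + (-165*C)/3 = -2 - 55*C)
g(A) = 16*A²
Z(-70, 153)/(-37988) + g(-19)/(-29341) = (-2 - 55*(-70))/(-37988) + (16*(-19)²)/(-29341) = (-2 + 3850)*(-1/37988) + (16*361)*(-1/29341) = 3848*(-1/37988) + 5776*(-1/29341) = -962/9497 - 5776/29341 = -83080714/278651477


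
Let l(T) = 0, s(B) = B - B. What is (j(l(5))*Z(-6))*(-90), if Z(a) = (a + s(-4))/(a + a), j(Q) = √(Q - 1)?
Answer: -45*I ≈ -45.0*I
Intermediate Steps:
s(B) = 0
j(Q) = √(-1 + Q)
Z(a) = ½ (Z(a) = (a + 0)/(a + a) = a/((2*a)) = a*(1/(2*a)) = ½)
(j(l(5))*Z(-6))*(-90) = (√(-1 + 0)*(½))*(-90) = (√(-1)*(½))*(-90) = (I*(½))*(-90) = (I/2)*(-90) = -45*I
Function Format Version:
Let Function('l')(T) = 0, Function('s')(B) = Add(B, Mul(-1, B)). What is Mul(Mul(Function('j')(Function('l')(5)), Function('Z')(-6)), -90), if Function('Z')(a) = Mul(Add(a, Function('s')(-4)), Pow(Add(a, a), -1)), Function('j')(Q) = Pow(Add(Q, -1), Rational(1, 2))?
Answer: Mul(-45, I) ≈ Mul(-45.000, I)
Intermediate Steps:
Function('s')(B) = 0
Function('j')(Q) = Pow(Add(-1, Q), Rational(1, 2))
Function('Z')(a) = Rational(1, 2) (Function('Z')(a) = Mul(Add(a, 0), Pow(Add(a, a), -1)) = Mul(a, Pow(Mul(2, a), -1)) = Mul(a, Mul(Rational(1, 2), Pow(a, -1))) = Rational(1, 2))
Mul(Mul(Function('j')(Function('l')(5)), Function('Z')(-6)), -90) = Mul(Mul(Pow(Add(-1, 0), Rational(1, 2)), Rational(1, 2)), -90) = Mul(Mul(Pow(-1, Rational(1, 2)), Rational(1, 2)), -90) = Mul(Mul(I, Rational(1, 2)), -90) = Mul(Mul(Rational(1, 2), I), -90) = Mul(-45, I)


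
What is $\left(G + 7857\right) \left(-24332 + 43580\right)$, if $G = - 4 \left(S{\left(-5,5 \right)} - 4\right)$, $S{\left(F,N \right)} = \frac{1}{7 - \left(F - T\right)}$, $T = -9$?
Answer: $151513840$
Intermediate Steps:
$S{\left(F,N \right)} = \frac{1}{-2 - F}$ ($S{\left(F,N \right)} = \frac{1}{7 - \left(9 + F\right)} = \frac{1}{-2 - F}$)
$G = \frac{44}{3}$ ($G = - 4 \left(- \frac{1}{2 - 5} - 4\right) = - 4 \left(- \frac{1}{-3} - 4\right) = - 4 \left(\left(-1\right) \left(- \frac{1}{3}\right) - 4\right) = - 4 \left(\frac{1}{3} - 4\right) = \left(-4\right) \left(- \frac{11}{3}\right) = \frac{44}{3} \approx 14.667$)
$\left(G + 7857\right) \left(-24332 + 43580\right) = \left(\frac{44}{3} + 7857\right) \left(-24332 + 43580\right) = \frac{23615}{3} \cdot 19248 = 151513840$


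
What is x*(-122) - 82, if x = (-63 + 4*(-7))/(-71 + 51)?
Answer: -6371/10 ≈ -637.10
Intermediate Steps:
x = 91/20 (x = (-63 - 28)/(-20) = -91*(-1/20) = 91/20 ≈ 4.5500)
x*(-122) - 82 = (91/20)*(-122) - 82 = -5551/10 - 82 = -6371/10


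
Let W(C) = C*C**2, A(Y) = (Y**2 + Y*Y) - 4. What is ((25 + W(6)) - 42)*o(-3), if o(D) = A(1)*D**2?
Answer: -3582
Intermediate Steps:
A(Y) = -4 + 2*Y**2 (A(Y) = (Y**2 + Y**2) - 4 = 2*Y**2 - 4 = -4 + 2*Y**2)
o(D) = -2*D**2 (o(D) = (-4 + 2*1**2)*D**2 = (-4 + 2*1)*D**2 = (-4 + 2)*D**2 = -2*D**2)
W(C) = C**3
((25 + W(6)) - 42)*o(-3) = ((25 + 6**3) - 42)*(-2*(-3)**2) = ((25 + 216) - 42)*(-2*9) = (241 - 42)*(-18) = 199*(-18) = -3582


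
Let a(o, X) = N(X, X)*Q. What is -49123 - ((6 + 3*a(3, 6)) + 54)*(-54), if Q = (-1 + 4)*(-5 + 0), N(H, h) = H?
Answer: -60463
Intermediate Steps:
Q = -15 (Q = 3*(-5) = -15)
a(o, X) = -15*X (a(o, X) = X*(-15) = -15*X)
-49123 - ((6 + 3*a(3, 6)) + 54)*(-54) = -49123 - ((6 + 3*(-15*6)) + 54)*(-54) = -49123 - ((6 + 3*(-90)) + 54)*(-54) = -49123 - ((6 - 270) + 54)*(-54) = -49123 - (-264 + 54)*(-54) = -49123 - (-210)*(-54) = -49123 - 1*11340 = -49123 - 11340 = -60463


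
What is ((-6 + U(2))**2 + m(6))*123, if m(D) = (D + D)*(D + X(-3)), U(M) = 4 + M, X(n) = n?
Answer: 4428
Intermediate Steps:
m(D) = 2*D*(-3 + D) (m(D) = (D + D)*(D - 3) = (2*D)*(-3 + D) = 2*D*(-3 + D))
((-6 + U(2))**2 + m(6))*123 = ((-6 + (4 + 2))**2 + 2*6*(-3 + 6))*123 = ((-6 + 6)**2 + 2*6*3)*123 = (0**2 + 36)*123 = (0 + 36)*123 = 36*123 = 4428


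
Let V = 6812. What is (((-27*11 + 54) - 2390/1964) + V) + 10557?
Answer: 16816537/982 ≈ 17125.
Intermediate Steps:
(((-27*11 + 54) - 2390/1964) + V) + 10557 = (((-27*11 + 54) - 2390/1964) + 6812) + 10557 = (((-297 + 54) - 2390/1964) + 6812) + 10557 = ((-243 - 1*1195/982) + 6812) + 10557 = ((-243 - 1195/982) + 6812) + 10557 = (-239821/982 + 6812) + 10557 = 6449563/982 + 10557 = 16816537/982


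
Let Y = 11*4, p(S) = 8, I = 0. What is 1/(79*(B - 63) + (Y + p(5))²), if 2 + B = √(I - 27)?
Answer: -2431/6078268 - 237*I*√3/6078268 ≈ -0.00039995 - 6.7535e-5*I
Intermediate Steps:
B = -2 + 3*I*√3 (B = -2 + √(0 - 27) = -2 + √(-27) = -2 + 3*I*√3 ≈ -2.0 + 5.1962*I)
Y = 44
1/(79*(B - 63) + (Y + p(5))²) = 1/(79*((-2 + 3*I*√3) - 63) + (44 + 8)²) = 1/(79*(-65 + 3*I*√3) + 52²) = 1/((-5135 + 237*I*√3) + 2704) = 1/(-2431 + 237*I*√3)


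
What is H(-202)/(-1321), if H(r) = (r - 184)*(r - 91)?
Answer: -113098/1321 ≈ -85.615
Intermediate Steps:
H(r) = (-184 + r)*(-91 + r)
H(-202)/(-1321) = (16744 + (-202)² - 275*(-202))/(-1321) = (16744 + 40804 + 55550)*(-1/1321) = 113098*(-1/1321) = -113098/1321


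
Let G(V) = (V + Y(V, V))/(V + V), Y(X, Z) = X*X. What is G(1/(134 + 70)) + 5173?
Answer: 2110789/408 ≈ 5173.5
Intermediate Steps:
Y(X, Z) = X**2
G(V) = (V + V**2)/(2*V) (G(V) = (V + V**2)/(V + V) = (V + V**2)/((2*V)) = (V + V**2)*(1/(2*V)) = (V + V**2)/(2*V))
G(1/(134 + 70)) + 5173 = (1/2 + 1/(2*(134 + 70))) + 5173 = (1/2 + (1/2)/204) + 5173 = (1/2 + (1/2)*(1/204)) + 5173 = (1/2 + 1/408) + 5173 = 205/408 + 5173 = 2110789/408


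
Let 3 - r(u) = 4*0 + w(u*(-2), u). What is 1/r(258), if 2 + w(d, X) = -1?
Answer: 1/6 ≈ 0.16667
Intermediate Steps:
w(d, X) = -3 (w(d, X) = -2 - 1 = -3)
r(u) = 6 (r(u) = 3 - (4*0 - 3) = 3 - (0 - 3) = 3 - 1*(-3) = 3 + 3 = 6)
1/r(258) = 1/6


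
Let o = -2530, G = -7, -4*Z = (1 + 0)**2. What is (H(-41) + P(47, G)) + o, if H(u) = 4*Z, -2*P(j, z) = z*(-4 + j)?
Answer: -4761/2 ≈ -2380.5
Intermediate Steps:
Z = -1/4 (Z = -(1 + 0)**2/4 = -1/4*1**2 = -1/4*1 = -1/4 ≈ -0.25000)
P(j, z) = -z*(-4 + j)/2
H(u) = -1 (H(u) = 4*(-1/4) = -1)
(H(-41) + P(47, G)) + o = (-1 + (1/2)*(-7)*(4 - 1*47)) - 2530 = (-1 + (1/2)*(-7)*(4 - 47)) - 2530 = (-1 + (1/2)*(-7)*(-43)) - 2530 = (-1 + 301/2) - 2530 = 299/2 - 2530 = -4761/2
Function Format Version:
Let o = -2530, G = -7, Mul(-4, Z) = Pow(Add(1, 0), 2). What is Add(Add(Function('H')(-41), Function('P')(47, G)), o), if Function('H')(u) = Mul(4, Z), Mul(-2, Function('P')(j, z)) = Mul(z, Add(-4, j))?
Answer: Rational(-4761, 2) ≈ -2380.5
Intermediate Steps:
Z = Rational(-1, 4) (Z = Mul(Rational(-1, 4), Pow(Add(1, 0), 2)) = Mul(Rational(-1, 4), Pow(1, 2)) = Mul(Rational(-1, 4), 1) = Rational(-1, 4) ≈ -0.25000)
Function('P')(j, z) = Mul(Rational(-1, 2), z, Add(-4, j)) (Function('P')(j, z) = Mul(Rational(-1, 2), Mul(z, Add(-4, j))) = Mul(Rational(-1, 2), z, Add(-4, j)))
Function('H')(u) = -1 (Function('H')(u) = Mul(4, Rational(-1, 4)) = -1)
Add(Add(Function('H')(-41), Function('P')(47, G)), o) = Add(Add(-1, Mul(Rational(1, 2), -7, Add(4, Mul(-1, 47)))), -2530) = Add(Add(-1, Mul(Rational(1, 2), -7, Add(4, -47))), -2530) = Add(Add(-1, Mul(Rational(1, 2), -7, -43)), -2530) = Add(Add(-1, Rational(301, 2)), -2530) = Add(Rational(299, 2), -2530) = Rational(-4761, 2)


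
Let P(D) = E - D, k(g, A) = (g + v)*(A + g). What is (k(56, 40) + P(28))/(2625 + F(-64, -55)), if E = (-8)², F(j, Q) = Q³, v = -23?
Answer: -1602/81875 ≈ -0.019566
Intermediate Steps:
k(g, A) = (-23 + g)*(A + g) (k(g, A) = (g - 23)*(A + g) = (-23 + g)*(A + g))
E = 64
P(D) = 64 - D
(k(56, 40) + P(28))/(2625 + F(-64, -55)) = ((56² - 23*40 - 23*56 + 40*56) + (64 - 1*28))/(2625 + (-55)³) = ((3136 - 920 - 1288 + 2240) + (64 - 28))/(2625 - 166375) = (3168 + 36)/(-163750) = 3204*(-1/163750) = -1602/81875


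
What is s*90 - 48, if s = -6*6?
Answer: -3288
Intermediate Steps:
s = -36
s*90 - 48 = -36*90 - 48 = -3240 - 48 = -3288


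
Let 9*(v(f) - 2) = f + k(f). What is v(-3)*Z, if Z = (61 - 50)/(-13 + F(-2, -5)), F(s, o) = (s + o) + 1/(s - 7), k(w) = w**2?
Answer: -264/181 ≈ -1.4586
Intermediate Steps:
F(s, o) = o + s + 1/(-7 + s) (F(s, o) = (o + s) + 1/(-7 + s) = o + s + 1/(-7 + s))
Z = -99/181 (Z = (61 - 50)/(-13 + (1 + (-2)**2 - 7*(-5) - 7*(-2) - 5*(-2))/(-7 - 2)) = 11/(-13 + (1 + 4 + 35 + 14 + 10)/(-9)) = 11/(-13 - 1/9*64) = 11/(-13 - 64/9) = 11/(-181/9) = 11*(-9/181) = -99/181 ≈ -0.54696)
v(f) = 2 + f/9 + f**2/9 (v(f) = 2 + (f + f**2)/9 = 2 + (f/9 + f**2/9) = 2 + f/9 + f**2/9)
v(-3)*Z = (2 + (1/9)*(-3) + (1/9)*(-3)**2)*(-99/181) = (2 - 1/3 + (1/9)*9)*(-99/181) = (2 - 1/3 + 1)*(-99/181) = (8/3)*(-99/181) = -264/181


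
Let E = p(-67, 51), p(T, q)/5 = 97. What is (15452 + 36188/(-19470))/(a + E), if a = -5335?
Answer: -75203563/23607375 ≈ -3.1856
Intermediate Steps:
p(T, q) = 485 (p(T, q) = 5*97 = 485)
E = 485
(15452 + 36188/(-19470))/(a + E) = (15452 + 36188/(-19470))/(-5335 + 485) = (15452 + 36188*(-1/19470))/(-4850) = (15452 - 18094/9735)*(-1/4850) = (150407126/9735)*(-1/4850) = -75203563/23607375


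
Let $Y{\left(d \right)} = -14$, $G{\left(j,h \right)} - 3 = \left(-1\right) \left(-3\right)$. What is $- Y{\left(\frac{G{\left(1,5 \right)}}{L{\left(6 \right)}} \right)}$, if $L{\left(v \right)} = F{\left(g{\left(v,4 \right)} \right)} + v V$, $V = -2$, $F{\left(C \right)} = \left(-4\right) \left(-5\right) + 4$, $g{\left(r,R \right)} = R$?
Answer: $14$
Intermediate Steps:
$G{\left(j,h \right)} = 6$ ($G{\left(j,h \right)} = 3 - -3 = 3 + 3 = 6$)
$F{\left(C \right)} = 24$ ($F{\left(C \right)} = 20 + 4 = 24$)
$L{\left(v \right)} = 24 - 2 v$ ($L{\left(v \right)} = 24 + v \left(-2\right) = 24 - 2 v$)
$- Y{\left(\frac{G{\left(1,5 \right)}}{L{\left(6 \right)}} \right)} = \left(-1\right) \left(-14\right) = 14$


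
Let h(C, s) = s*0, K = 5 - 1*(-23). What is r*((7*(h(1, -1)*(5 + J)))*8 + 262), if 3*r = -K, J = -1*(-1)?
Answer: -7336/3 ≈ -2445.3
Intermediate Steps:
K = 28 (K = 5 + 23 = 28)
h(C, s) = 0
J = 1
r = -28/3 (r = (-1*28)/3 = (1/3)*(-28) = -28/3 ≈ -9.3333)
r*((7*(h(1, -1)*(5 + J)))*8 + 262) = -28*((7*(0*(5 + 1)))*8 + 262)/3 = -28*((7*(0*6))*8 + 262)/3 = -28*((7*0)*8 + 262)/3 = -28*(0*8 + 262)/3 = -28*(0 + 262)/3 = -28/3*262 = -7336/3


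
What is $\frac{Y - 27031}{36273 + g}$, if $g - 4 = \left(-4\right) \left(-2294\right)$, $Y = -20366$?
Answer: $- \frac{15799}{15151} \approx -1.0428$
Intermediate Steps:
$g = 9180$ ($g = 4 - -9176 = 4 + 9176 = 9180$)
$\frac{Y - 27031}{36273 + g} = \frac{-20366 - 27031}{36273 + 9180} = - \frac{47397}{45453} = \left(-47397\right) \frac{1}{45453} = - \frac{15799}{15151}$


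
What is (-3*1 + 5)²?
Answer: 4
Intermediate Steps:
(-3*1 + 5)² = (-3 + 5)² = 2² = 4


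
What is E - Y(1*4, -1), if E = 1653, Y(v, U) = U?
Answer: 1654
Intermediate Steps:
E - Y(1*4, -1) = 1653 - 1*(-1) = 1653 + 1 = 1654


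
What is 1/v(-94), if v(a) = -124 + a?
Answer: -1/218 ≈ -0.0045872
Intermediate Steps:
1/v(-94) = 1/(-124 - 94) = 1/(-218) = -1/218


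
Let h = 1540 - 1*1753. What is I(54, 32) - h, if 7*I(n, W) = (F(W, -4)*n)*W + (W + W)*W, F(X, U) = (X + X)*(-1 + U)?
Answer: -549421/7 ≈ -78489.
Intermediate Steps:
F(X, U) = 2*X*(-1 + U) (F(X, U) = (2*X)*(-1 + U) = 2*X*(-1 + U))
h = -213 (h = 1540 - 1753 = -213)
I(n, W) = 2*W²/7 - 10*n*W²/7 (I(n, W) = (((2*W*(-1 - 4))*n)*W + (W + W)*W)/7 = (((2*W*(-5))*n)*W + (2*W)*W)/7 = (((-10*W)*n)*W + 2*W²)/7 = ((-10*W*n)*W + 2*W²)/7 = (-10*n*W² + 2*W²)/7 = (2*W² - 10*n*W²)/7 = 2*W²/7 - 10*n*W²/7)
I(54, 32) - h = (2/7)*32²*(1 - 5*54) - 1*(-213) = (2/7)*1024*(1 - 270) + 213 = (2/7)*1024*(-269) + 213 = -550912/7 + 213 = -549421/7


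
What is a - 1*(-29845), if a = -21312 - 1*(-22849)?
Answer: 31382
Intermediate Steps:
a = 1537 (a = -21312 + 22849 = 1537)
a - 1*(-29845) = 1537 - 1*(-29845) = 1537 + 29845 = 31382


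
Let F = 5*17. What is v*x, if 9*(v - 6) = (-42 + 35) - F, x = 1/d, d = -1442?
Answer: 19/6489 ≈ 0.0029280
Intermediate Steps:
F = 85
x = -1/1442 (x = 1/(-1442) = -1/1442 ≈ -0.00069348)
v = -38/9 (v = 6 + ((-42 + 35) - 1*85)/9 = 6 + (-7 - 85)/9 = 6 + (⅑)*(-92) = 6 - 92/9 = -38/9 ≈ -4.2222)
v*x = -38/9*(-1/1442) = 19/6489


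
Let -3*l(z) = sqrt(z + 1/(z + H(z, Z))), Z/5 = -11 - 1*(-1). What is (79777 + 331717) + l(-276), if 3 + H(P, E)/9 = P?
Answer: 411494 - I*sqrt(2143796631)/8361 ≈ 4.1149e+5 - 5.5378*I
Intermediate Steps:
Z = -50 (Z = 5*(-11 - 1*(-1)) = 5*(-11 + 1) = 5*(-10) = -50)
H(P, E) = -27 + 9*P
l(z) = -sqrt(z + 1/(-27 + 10*z))/3 (l(z) = -sqrt(z + 1/(z + (-27 + 9*z)))/3 = -sqrt(z + 1/(-27 + 10*z))/3)
(79777 + 331717) + l(-276) = (79777 + 331717) - sqrt(1 - 276*(-27 + 10*(-276)))*(I*sqrt(2787)/2787)/3 = 411494 - sqrt(1 - 276*(-27 - 2760))*(I*sqrt(2787)/2787)/3 = 411494 - sqrt(1 - 276*(-2787))*(I*sqrt(2787)/2787)/3 = 411494 - I*sqrt(2787)*sqrt(1 + 769212)/2787/3 = 411494 - I*sqrt(2143796631)/2787/3 = 411494 - I*sqrt(2143796631)/8361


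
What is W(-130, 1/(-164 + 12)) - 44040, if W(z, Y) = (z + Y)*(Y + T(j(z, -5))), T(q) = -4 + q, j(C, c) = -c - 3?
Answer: -1011473055/23104 ≈ -43779.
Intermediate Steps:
j(C, c) = -3 - c
W(z, Y) = (-2 + Y)*(Y + z) (W(z, Y) = (z + Y)*(Y + (-4 + (-3 - 1*(-5)))) = (Y + z)*(Y + (-4 + (-3 + 5))) = (Y + z)*(Y + (-4 + 2)) = (Y + z)*(Y - 2) = (Y + z)*(-2 + Y) = (-2 + Y)*(Y + z))
W(-130, 1/(-164 + 12)) - 44040 = ((1/(-164 + 12))**2 - 2/(-164 + 12) - 2*(-130) - 130/(-164 + 12)) - 44040 = ((1/(-152))**2 - 2/(-152) + 260 - 130/(-152)) - 44040 = ((-1/152)**2 - 2*(-1/152) + 260 - 1/152*(-130)) - 44040 = (1/23104 + 1/76 + 260 + 65/76) - 44040 = 6027105/23104 - 44040 = -1011473055/23104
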